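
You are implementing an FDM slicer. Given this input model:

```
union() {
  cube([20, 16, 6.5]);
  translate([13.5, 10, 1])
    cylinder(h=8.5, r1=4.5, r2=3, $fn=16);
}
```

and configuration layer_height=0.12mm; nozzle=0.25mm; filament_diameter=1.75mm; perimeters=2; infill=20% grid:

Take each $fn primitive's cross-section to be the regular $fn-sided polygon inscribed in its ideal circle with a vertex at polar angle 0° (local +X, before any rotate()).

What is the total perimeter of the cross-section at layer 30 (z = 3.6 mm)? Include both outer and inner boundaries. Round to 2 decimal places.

At z = 3.6 mm: the cube (footprint 20×16) is included at this height (perimeter 72.00 mm); the cone at (13.5, 10) (r1=4.5→r2=3) has section circumradius 4.041 here — a regular 16-gon (perimeter = 2·16·4.041·sin(180°/16) = 25.23 mm); Combining (union): the cone at (13.5, 10) lies entirely inside the 20×16 cube, so the union is just the 20×16 cube — boundary = 72.00 mm. Overall, the cross-section is a single solid region. Total boundary length (outer) = 72.00 mm.

72.00 mm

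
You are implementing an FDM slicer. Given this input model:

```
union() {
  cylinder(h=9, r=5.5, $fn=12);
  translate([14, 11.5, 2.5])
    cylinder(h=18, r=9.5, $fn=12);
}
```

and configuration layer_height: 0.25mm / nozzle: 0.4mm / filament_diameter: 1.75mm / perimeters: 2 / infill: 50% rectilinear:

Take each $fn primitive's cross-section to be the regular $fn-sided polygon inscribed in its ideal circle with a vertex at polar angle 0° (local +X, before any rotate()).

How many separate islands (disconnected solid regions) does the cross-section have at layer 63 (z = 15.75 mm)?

At z = 15.75 mm: the cylinder is not intersected at this z (z outside [0, 9]); the r=9.5 cylinder at (14, 11.5) gives a regular 12-gon of circumradius 9.5 (constant along its height); Merging all regions: only the r=9.5 cylinder at (14, 11.5) is present, so the union is just that shape — 1 connected region. Overall, the cross-section is a single solid region. Island count = 1.

1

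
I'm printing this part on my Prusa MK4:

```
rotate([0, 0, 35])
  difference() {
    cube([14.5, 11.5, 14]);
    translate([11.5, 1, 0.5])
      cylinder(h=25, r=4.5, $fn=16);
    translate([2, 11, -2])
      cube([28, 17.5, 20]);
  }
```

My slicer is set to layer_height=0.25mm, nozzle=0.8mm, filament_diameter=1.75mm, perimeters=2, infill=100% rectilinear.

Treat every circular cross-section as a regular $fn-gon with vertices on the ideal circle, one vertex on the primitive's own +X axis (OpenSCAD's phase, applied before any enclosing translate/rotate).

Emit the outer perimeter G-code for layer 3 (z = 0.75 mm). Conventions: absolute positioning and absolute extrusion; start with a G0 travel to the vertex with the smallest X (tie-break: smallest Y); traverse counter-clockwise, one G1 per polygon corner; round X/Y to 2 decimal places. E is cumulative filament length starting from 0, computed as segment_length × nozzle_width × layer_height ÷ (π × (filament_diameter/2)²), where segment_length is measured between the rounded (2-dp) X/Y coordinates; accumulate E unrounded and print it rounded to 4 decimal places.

G0 X-6.60 Y9.42 Z0.75
G1 X0.00 Y0.00 E0.9564
G1 X5.90 Y4.13 E1.5552
G1 X5.16 Y4.83 E1.6399
G1 X4.45 Y6.44 E1.7862
G1 X4.42 Y8.20 E1.9326
G1 X5.05 Y9.83 E2.0779
G1 X6.27 Y11.10 E2.2243
G1 X7.87 Y11.81 E2.3699
G1 X9.41 Y11.84 E2.4980
G1 X5.57 Y17.33 E3.0551
G1 X-4.67 Y10.16 E4.0945
G1 X-4.96 Y10.57 E4.1362
G1 X-6.60 Y9.42 E4.3028

At z = 0.75 mm: the cube (footprint 14.5×11.5) is included at this height; the r=4.5 cylinder at (11.5, 1) gives a regular 16-gon of circumradius 4.5 (constant along its height); the 28×17.5 cube at (2, 11) contributes its full rectangle; Subtracting the remaining from the first: starting from the 14.5×11.5 cube, the r=4.5 cylinder at (11.5, 1) partially overlaps it — only the 35.12 mm² overlap (of its 61.99 mm²) is removed, clipping the outline; the 28×17.5 cube at (2, 11) partially overlaps it — only the 6.25 mm² overlap (of its 490.00 mm²) is removed, clipping the outline — 1 connected region; (rotated 35° about Z; rotation is an isometry so areas/perimeters/island counts are preserved). The outline is a single polygon with 13 vertices. Extrusion per mm of travel: 0.8 × 0.25 / (π × 0.875²) = 0.083150. Accumulating E over each segment gives final E = 4.3028.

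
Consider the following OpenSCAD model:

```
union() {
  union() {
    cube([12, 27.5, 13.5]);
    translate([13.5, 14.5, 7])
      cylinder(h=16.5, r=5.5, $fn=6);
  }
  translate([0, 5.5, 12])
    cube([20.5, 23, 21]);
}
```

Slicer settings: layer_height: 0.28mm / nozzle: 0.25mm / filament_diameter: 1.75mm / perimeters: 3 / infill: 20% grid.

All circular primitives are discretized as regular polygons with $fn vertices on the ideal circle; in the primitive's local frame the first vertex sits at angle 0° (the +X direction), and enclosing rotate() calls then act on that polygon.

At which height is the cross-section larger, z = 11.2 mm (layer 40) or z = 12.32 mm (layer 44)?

layer 44 (z = 12.32 mm)

Layer 40 (z = 11.2): the cube is present — its section is the full 12×27.5 rectangle (area 330.00 mm²); the cylinder at (13.5, 14.5): section is a regular 6-gon, circumradius r=5.5 (area = (6/2)·5.500²·sin(360°/6) = 78.59 mm²); Merging all regions: the regions partially overlap — summed areas 408.59 mm² minus the doubly-counted overlap 25.01 mm² gives 383.59 mm² — area = 383.59 mm²; the cube at (0, 5.5) does not reach this height (z outside [12, 33]); Taking the union: only the result so far is present, so the union is just that shape — area = 383.59 mm². So its area = 383.59 mm². Layer 44 (z = 12.32): the cube is present — its section is the full 12×27.5 rectangle (area 330.00 mm²); the r=5.5 cylinder at (13.5, 14.5) gives a regular 6-gon of circumradius 5.5 (constant along its height) (area = (6/2)·5.500²·sin(360°/6) = 78.59 mm²); Taking the union: the regions partially overlap — summed areas 408.59 mm² minus the doubly-counted overlap 25.01 mm² gives 383.59 mm² — area = 383.59 mm²; the cube at (0, 5.5) (footprint 20.5×23) is included at this height (area 471.50 mm²); Combining (union): the regions partially overlap — summed areas 855.09 mm² minus the doubly-counted overlap 317.59 mm² gives 537.50 mm² — area = 537.50 mm². So its area = 537.50 mm². Layer 44 is larger (537.50 vs 383.59 mm²).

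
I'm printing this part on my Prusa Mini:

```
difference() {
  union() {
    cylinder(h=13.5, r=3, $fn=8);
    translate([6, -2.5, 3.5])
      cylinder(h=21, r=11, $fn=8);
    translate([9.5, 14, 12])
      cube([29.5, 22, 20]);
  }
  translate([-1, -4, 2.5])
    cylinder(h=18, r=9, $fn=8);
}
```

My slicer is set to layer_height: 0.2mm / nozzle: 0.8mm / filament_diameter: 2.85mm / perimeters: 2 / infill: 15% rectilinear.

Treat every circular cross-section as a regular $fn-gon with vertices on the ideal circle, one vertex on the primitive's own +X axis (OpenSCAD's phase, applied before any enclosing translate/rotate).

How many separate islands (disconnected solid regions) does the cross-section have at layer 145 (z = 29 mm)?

At z = 29 mm: the cylinder does not reach this height (z outside [0, 13.5]); the cylinder at (6, -2.5) is absent (z outside [3.5, 24.5]); the cube at (9.5, 14) is present — its section is the full 29.5×22 rectangle; Combining (union): only the 29.5×22 cube at (9.5, 14) is present, so the union is just that shape — 1 connected region; the cylinder at (-1, -4) does not reach this height (z outside [2.5, 20.5]); Taking the first minus the rest: none of the subtracted shapes is present at this height, so that combined region is unchanged — 1 connected region. Overall, the cross-section is a single solid region. Island count = 1.

1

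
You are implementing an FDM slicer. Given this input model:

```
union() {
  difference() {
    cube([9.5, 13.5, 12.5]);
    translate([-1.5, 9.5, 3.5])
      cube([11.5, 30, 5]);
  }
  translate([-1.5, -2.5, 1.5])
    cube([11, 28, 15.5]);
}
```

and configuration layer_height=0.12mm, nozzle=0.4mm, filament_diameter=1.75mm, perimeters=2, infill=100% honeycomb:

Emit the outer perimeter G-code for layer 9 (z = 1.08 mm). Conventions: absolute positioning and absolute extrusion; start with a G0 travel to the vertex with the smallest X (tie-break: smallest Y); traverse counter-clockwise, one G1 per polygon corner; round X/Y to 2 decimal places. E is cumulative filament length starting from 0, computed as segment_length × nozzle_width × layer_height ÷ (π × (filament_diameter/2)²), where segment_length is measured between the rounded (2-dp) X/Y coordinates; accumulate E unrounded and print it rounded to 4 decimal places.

At z = 1.08 mm: the 9.5×13.5 cube contributes its full rectangle; the cube at (-1.5, 9.5) does not reach this height (z outside [3.5, 8.5]); After the difference (first − rest): none of the subtracted shapes is present at this height, so the 9.5×13.5 cube is unchanged — 1 connected region; the cube at (-1.5, -2.5) does not reach this height (z outside [1.5, 17]); Combining (union): only that combined region is present, so the union is just that shape — 1 connected region. The outline is a single polygon with 4 vertices. Extrusion per mm of travel: 0.4 × 0.12 / (π × 0.875²) = 0.019956. Accumulating E over each segment gives final E = 0.9180.

G0 X0.00 Y0.00 Z1.08
G1 X9.50 Y0.00 E0.1896
G1 X9.50 Y13.50 E0.4590
G1 X0.00 Y13.50 E0.6486
G1 X0.00 Y0.00 E0.9180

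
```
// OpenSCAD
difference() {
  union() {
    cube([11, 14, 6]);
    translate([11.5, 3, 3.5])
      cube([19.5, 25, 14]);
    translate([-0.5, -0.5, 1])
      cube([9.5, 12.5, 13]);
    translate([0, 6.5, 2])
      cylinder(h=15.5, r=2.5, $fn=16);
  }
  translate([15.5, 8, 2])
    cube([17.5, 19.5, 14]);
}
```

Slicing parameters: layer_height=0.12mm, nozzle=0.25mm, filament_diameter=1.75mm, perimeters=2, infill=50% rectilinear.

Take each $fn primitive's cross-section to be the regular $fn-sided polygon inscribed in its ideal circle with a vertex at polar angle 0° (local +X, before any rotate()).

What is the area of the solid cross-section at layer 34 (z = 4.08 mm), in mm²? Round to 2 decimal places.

357.12 mm²

At z = 4.08 mm: the cube (footprint 11×14) is included at this height (area 154.00 mm²); the cube at (11.5, 3) is present — its section is the full 19.5×25 rectangle (area 487.50 mm²); the cube at (-0.5, -0.5) (footprint 9.5×12.5) is included at this height (area 118.75 mm²); the r=2.5 cylinder at (0, 6.5) gives a regular 16-gon of circumradius 2.5 (constant along its height) (area = (16/2)·2.500²·sin(360°/16) = 19.13 mm²); Merging all regions: the regions partially overlap — summed areas 779.38 mm² minus the doubly-counted overlap 120.02 mm² gives 659.37 mm² — area = 659.37 mm²; the cube at (15.5, 8) (footprint 17.5×19.5) is included at this height (area 341.25 mm²); After the difference (first − rest): starting from that combined region (659.37 mm²), the 17.5×19.5 cube at (15.5, 8) partially overlaps it — only the 302.25 mm² overlap (of its 341.25 mm²) is removed, clipping the outline — area = 357.12 mm². Overall, the cross-section has 2 separate islands. Net area = 357.12 mm².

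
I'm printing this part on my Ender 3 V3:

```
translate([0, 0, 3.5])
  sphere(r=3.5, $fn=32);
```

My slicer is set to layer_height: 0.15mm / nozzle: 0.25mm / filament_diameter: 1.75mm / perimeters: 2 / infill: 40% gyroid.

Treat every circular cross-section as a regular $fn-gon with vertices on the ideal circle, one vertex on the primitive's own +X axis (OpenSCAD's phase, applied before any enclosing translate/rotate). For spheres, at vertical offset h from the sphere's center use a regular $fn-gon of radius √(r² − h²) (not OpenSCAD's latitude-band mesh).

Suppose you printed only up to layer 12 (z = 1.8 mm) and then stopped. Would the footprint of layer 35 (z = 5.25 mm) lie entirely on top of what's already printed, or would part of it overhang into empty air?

entirely on top

Compare the two slices. At z = 1.8: the r=3.5 sphere slices to a regular 32-gon of circumradius 3.059 (√(r²−h²) with h=1.7 from center) (area = (32/2)·3.059²·sin(360°/32) = 29.22 mm²). At z = 5.25: the sphere: section is a regular 32-gon, circumradius = √(r²−h²) = √(3.5²−1.75²) = 3.031 (area = (32/2)·3.031²·sin(360°/32) = 28.68 mm²). Checking containment: the cross-section at z = 5.25 is a subset of the cross-section at z = 1.8.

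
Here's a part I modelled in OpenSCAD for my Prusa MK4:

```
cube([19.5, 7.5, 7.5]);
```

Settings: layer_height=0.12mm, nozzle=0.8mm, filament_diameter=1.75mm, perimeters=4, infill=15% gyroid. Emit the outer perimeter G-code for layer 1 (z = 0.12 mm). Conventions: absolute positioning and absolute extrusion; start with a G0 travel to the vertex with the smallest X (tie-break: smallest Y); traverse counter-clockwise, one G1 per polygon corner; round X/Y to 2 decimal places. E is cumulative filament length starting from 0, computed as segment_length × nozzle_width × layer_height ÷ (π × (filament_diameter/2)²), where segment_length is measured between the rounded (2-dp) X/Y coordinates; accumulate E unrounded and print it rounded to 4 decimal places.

G0 X0.00 Y0.00 Z0.12
G1 X19.50 Y0.00 E0.7783
G1 X19.50 Y7.50 E1.0776
G1 X0.00 Y7.50 E1.8559
G1 X0.00 Y0.00 E2.1553

At z = 0.12 mm: the cube (footprint 19.5×7.5) is included at this height. The outline is a single polygon with 4 vertices. Extrusion per mm of travel: 0.8 × 0.12 / (π × 0.875²) = 0.039912. Accumulating E over each segment gives final E = 2.1553.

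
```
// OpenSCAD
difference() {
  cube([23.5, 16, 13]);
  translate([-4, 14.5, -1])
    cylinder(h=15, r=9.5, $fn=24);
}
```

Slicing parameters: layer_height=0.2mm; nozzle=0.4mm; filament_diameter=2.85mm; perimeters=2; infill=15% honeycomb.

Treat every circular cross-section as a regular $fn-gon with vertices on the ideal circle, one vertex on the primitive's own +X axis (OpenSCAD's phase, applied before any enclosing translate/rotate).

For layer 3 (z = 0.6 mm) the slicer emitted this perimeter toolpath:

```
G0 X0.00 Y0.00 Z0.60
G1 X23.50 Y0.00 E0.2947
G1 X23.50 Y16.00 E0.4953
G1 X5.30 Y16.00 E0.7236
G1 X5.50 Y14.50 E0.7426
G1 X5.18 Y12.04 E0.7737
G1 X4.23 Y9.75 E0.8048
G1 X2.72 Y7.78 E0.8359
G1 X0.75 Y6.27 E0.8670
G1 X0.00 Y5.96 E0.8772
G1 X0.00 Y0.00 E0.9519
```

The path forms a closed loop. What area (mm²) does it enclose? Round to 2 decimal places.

334.41 mm²

Apply the shoelace formula to the sequence of (X, Y) vertices; enclosed area = 334.41 mm².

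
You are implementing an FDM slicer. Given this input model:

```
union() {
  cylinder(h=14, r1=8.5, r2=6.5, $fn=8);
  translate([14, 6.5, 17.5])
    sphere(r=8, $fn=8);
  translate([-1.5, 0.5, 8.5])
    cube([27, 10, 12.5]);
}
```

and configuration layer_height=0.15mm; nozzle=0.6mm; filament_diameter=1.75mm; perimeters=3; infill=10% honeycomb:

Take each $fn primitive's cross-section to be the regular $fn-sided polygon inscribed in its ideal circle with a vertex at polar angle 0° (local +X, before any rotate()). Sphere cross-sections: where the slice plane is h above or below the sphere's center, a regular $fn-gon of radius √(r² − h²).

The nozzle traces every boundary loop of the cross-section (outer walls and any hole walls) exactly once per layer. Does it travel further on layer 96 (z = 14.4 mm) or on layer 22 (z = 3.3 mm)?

Layer 96 (z = 14.4): the cone does not reach this height (z outside [0, 14]); the r=8 sphere at (14, 6.5) slices to a regular 8-gon of circumradius 7.375 (√(r²−h²) with h=3.1 from center) (perimeter = 2·8·7.375·sin(180°/8) = 45.16 mm); the cube at (-1.5, 0.5) (footprint 27×10) is included at this height (perimeter 74.00 mm); Merging all regions: the regions partially overlap (shared area 124.73 mm²), so the edge portions inside another operand are dropped and the merged outline is re-measured after clipping — boundary = 77.03 mm. So its perimeter = 77.03 mm. Layer 22 (z = 3.3): the cone: at t=0.236 of its height the radius interpolates to r₁+(r₂−r₁)t = 8.029, giving a regular 8-gon of that circumradius (perimeter = 2·8·8.029·sin(180°/8) = 49.16 mm); the sphere at (14, 6.5) is not intersected at this z (|z−center|=14.200 > r=8); the cube at (-1.5, 0.5) does not reach this height (z outside [8.5, 21]); Taking the union: only the cone is present, so the union is just that shape — boundary = 49.16 mm. So its perimeter = 49.16 mm. Layer 96 is larger (77.03 vs 49.16 mm).

layer 96 (z = 14.4 mm)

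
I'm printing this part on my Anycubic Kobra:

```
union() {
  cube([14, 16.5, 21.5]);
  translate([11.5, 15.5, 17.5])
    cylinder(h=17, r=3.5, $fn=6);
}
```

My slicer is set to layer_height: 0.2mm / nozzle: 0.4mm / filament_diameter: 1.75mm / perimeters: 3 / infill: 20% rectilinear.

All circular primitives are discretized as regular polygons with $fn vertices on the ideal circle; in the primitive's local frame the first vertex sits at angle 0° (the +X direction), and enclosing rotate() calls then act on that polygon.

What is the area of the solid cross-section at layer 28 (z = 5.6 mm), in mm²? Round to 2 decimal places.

At z = 5.6 mm: the cube (footprint 14×16.5) is included at this height (area 231.00 mm²); the cylinder at (11.5, 15.5) is absent (z outside [17.5, 34.5]); Combining (union): only the 14×16.5 cube is present, so the union is just that shape — area = 231.00 mm². Overall, the cross-section is a single solid region. Net area = 231.00 mm².

231.00 mm²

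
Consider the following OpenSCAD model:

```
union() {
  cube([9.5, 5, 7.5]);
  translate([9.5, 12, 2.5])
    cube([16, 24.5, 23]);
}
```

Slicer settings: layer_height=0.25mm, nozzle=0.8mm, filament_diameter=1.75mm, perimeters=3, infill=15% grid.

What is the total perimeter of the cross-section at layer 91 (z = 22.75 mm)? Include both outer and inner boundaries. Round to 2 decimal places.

81.00 mm

At z = 22.75 mm: the cube is not intersected at this z (z outside [0, 7.5]); the cube at (9.5, 12) (footprint 16×24.5) is included at this height (perimeter 81.00 mm); Merging all regions: only the 16×24.5 cube at (9.5, 12) is present, so the union is just that shape — boundary = 81.00 mm. Overall, the cross-section is a single solid region. Total boundary length (outer) = 81.00 mm.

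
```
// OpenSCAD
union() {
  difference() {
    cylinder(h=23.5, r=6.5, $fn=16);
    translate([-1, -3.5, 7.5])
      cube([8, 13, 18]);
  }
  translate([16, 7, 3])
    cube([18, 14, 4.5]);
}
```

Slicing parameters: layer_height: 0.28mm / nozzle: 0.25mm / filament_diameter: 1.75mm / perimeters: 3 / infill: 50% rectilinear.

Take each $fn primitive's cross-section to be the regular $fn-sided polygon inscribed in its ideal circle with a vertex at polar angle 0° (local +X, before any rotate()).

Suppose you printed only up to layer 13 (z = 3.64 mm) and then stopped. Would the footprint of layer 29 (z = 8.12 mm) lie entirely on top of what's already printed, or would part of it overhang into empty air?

entirely on top

Compare the two slices. At z = 3.64: the r=6.5 cylinder contributes a regular 16-gon of circumradius 6.5 (area = (16/2)·6.500²·sin(360°/16) = 129.35 mm²); the cube at (-1, -3.5) is not intersected at this z (z outside [7.5, 25.5]); Taking the first minus the rest: none of the subtracted shapes is present at this height, so the r=6.5 cylinder is unchanged — area = 129.35 mm²; the cube at (16, 7) is present — its section is the full 18×14 rectangle (area 252.00 mm²); Combining (union): the 2 present regions are separate (no shared area or edge), so areas and boundary lengths simply add and each stays a separate island — area = 381.35 mm². At z = 8.12: the cylinder: section is a regular 16-gon, circumradius r=6.5 (area = (16/2)·6.500²·sin(360°/16) = 129.35 mm²); the cube at (-1, -3.5) (footprint 8×13) is included at this height (area 104.00 mm²); After the difference (first − rest): starting from the r=6.5 cylinder (129.35 mm²), the 8×13 cube at (-1, -3.5) partially overlaps it — only the 63.53 mm² overlap (of its 104.00 mm²) is removed, clipping the outline — area = 65.82 mm²; the cube at (16, 7) is not intersected at this z (z outside [3, 7.5]); Merging all regions: only the result so far is present, so the union is just that shape — area = 65.82 mm². Checking containment: the cross-section at z = 8.12 is a subset of the cross-section at z = 3.64.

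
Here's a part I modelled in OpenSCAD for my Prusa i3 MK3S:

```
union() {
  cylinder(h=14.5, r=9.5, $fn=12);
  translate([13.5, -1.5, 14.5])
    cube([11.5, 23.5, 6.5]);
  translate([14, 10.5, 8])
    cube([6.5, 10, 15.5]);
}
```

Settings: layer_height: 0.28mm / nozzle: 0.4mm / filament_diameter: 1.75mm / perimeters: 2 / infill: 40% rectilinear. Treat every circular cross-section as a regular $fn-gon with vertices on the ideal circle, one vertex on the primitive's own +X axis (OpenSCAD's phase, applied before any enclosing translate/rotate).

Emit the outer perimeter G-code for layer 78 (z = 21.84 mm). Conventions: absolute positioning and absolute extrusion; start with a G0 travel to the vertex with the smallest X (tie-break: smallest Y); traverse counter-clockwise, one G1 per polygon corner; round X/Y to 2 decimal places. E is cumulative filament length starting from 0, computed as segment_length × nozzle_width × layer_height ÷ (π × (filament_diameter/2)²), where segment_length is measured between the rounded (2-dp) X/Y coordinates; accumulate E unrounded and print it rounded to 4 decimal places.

At z = 21.84 mm: the cylinder is not intersected at this z (z outside [0, 14.5]); the cube at (13.5, -1.5) does not reach this height (z outside [14.5, 21]); the cube at (14, 10.5) is present — its section is the full 6.5×10 rectangle; Combining (union): only the 6.5×10 cube at (14, 10.5) is present, so the union is just that shape — 1 connected region. The outline is a single polygon with 4 vertices. Extrusion per mm of travel: 0.4 × 0.28 / (π × 0.875²) = 0.046564. Accumulating E over each segment gives final E = 1.5366.

G0 X14.00 Y10.50 Z21.84
G1 X20.50 Y10.50 E0.3027
G1 X20.50 Y20.50 E0.7683
G1 X14.00 Y20.50 E1.0710
G1 X14.00 Y10.50 E1.5366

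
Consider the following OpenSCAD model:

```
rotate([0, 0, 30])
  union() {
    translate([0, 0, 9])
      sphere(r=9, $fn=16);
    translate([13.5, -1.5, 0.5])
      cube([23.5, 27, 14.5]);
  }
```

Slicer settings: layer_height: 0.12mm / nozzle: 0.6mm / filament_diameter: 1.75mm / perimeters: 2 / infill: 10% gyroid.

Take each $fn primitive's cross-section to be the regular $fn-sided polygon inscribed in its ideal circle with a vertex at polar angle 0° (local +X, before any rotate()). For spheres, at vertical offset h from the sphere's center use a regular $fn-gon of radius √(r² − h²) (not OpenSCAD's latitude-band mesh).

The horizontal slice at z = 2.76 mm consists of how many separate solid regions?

At z = 2.76 mm: the r=9 sphere slices to a regular 16-gon of circumradius 6.486 (√(r²−h²) with h=6.24 from center); the cube at (13.5, -1.5) is present — its section is the full 23.5×27 rectangle; Merging all regions: the 2 present regions are separate (no shared area or edge), so areas and boundary lengths simply add and each stays a separate island — 2 connected regions; (rotated 30° about Z; rotation is an isometry so areas/perimeters/island counts are preserved). The result has 2 disconnected regions.

2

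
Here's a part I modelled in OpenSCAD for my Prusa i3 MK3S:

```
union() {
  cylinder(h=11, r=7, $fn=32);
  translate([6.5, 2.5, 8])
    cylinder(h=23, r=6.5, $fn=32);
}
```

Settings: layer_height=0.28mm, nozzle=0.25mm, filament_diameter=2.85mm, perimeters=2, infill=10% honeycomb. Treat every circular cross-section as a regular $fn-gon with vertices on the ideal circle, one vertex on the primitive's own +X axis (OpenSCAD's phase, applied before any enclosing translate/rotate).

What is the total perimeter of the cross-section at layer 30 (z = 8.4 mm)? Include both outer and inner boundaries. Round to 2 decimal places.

At z = 8.4 mm: the r=7 cylinder contributes a regular 32-gon of circumradius 7 (perimeter = 2·32·7.000·sin(180°/32) = 43.91 mm); the r=6.5 cylinder at (6.5, 2.5) gives a regular 32-gon of circumradius 6.5 (constant along its height) (perimeter = 2·32·6.500·sin(180°/32) = 40.78 mm); Combining (union): the regions partially overlap (shared area 52.80 mm²), so the edge portions inside another operand are dropped and the merged outline is re-measured after clipping — boundary = 57.04 mm. Overall, the cross-section is a single solid region. Total boundary length (outer) = 57.04 mm.

57.04 mm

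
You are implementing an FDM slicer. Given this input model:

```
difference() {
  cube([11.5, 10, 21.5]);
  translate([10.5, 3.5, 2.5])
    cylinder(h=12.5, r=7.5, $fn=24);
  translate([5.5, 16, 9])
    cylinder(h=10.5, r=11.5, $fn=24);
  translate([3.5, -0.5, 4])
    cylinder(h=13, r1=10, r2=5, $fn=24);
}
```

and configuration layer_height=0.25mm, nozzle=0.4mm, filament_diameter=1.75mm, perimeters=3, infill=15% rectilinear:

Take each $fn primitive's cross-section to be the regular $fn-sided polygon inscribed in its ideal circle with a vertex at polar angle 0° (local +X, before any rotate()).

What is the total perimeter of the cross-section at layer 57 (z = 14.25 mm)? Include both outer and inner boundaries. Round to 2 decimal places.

At z = 14.25 mm: the cube (footprint 11.5×10) is included at this height (perimeter 43.00 mm); the r=7.5 cylinder at (10.5, 3.5) contributes a regular 24-gon of circumradius 7.5 (perimeter = 2·24·7.500·sin(180°/24) = 46.99 mm); the r=11.5 cylinder at (5.5, 16) contributes a regular 24-gon of circumradius 11.5 (perimeter = 2·24·11.500·sin(180°/24) = 72.05 mm); the cone at (3.5, -0.5) (r1=10→r2=5) has section circumradius 6.058 here — a regular 24-gon (perimeter = 2·24·6.058·sin(180°/24) = 37.95 mm); Taking the first minus the rest: starting from the 11.5×10 cube, the r=7.5 cylinder at (10.5, 3.5) partially overlaps it — only the 76.41 mm² overlap (of its 174.70 mm²) is removed, clipping the outline; the r=11.5 cylinder at (5.5, 16) partially overlaps it — only the 21.34 mm² overlap (of its 410.75 mm²) is removed, clipping the outline; the cone at (3.5, -0.5) partially overlaps it — only the 16.04 mm² overlap (of its 113.97 mm²) is removed, clipping the outline — boundary = 5.26 mm. Overall, the cross-section is a single solid region. Total boundary length (outer) = 5.26 mm.

5.26 mm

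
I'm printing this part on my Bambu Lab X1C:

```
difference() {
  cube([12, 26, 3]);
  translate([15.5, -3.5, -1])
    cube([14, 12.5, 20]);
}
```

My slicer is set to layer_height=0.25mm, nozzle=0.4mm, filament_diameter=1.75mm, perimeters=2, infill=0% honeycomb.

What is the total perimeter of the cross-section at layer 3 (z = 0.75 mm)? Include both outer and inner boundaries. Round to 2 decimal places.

At z = 0.75 mm: the cube is present — its section is the full 12×26 rectangle (perimeter 76.00 mm); the 14×12.5 cube at (15.5, -3.5) contributes its full rectangle (perimeter 53.00 mm); Taking the first minus the rest: starting from the 12×26 cube, the 14×12.5 cube at (15.5, -3.5) misses the remaining region (no effect) — boundary = 76.00 mm. Overall, the cross-section is a single solid region. Total boundary length (outer) = 76.00 mm.

76.00 mm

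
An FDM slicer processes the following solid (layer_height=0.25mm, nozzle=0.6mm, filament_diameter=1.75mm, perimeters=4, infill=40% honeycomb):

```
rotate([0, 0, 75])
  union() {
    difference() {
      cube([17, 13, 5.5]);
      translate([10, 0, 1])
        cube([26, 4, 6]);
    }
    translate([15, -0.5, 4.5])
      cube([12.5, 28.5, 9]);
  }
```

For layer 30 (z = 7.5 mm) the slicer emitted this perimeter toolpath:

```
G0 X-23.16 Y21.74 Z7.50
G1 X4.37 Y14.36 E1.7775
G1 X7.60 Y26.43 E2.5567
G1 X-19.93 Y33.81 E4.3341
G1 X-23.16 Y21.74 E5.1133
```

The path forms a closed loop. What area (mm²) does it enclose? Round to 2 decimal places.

356.12 mm²

Apply the shoelace formula to the sequence of (X, Y) vertices; enclosed area = 356.12 mm².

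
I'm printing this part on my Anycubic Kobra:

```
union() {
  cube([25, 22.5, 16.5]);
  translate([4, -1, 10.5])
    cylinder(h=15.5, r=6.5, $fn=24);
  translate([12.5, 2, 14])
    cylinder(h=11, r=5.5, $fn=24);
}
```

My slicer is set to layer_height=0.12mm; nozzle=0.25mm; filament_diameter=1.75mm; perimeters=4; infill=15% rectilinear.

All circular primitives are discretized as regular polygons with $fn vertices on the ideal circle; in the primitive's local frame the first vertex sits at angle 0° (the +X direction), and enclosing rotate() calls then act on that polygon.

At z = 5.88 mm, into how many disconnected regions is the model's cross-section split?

1

At z = 5.88 mm: the cube (footprint 25×22.5) is included at this height; the cylinder at (4, -1) does not reach this height (z outside [10.5, 26]); the cylinder at (12.5, 2) does not reach this height (z outside [14, 25]); Combining (union): only the 25×22.5 cube is present, so the union is just that shape — 1 connected region. The result has 1 disconnected region.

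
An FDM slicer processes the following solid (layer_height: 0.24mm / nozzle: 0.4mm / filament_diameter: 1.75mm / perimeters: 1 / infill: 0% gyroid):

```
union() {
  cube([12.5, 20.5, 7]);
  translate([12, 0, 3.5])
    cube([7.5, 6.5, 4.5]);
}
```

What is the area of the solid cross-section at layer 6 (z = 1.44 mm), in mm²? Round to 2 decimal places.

At z = 1.44 mm: the 12.5×20.5 cube contributes its full rectangle (area 256.25 mm²); the cube at (12, 0) is not intersected at this z (z outside [3.5, 8]); Merging all regions: only the 12.5×20.5 cube is present, so the union is just that shape — area = 256.25 mm². Overall, the cross-section is a single solid region. Net area = 256.25 mm².

256.25 mm²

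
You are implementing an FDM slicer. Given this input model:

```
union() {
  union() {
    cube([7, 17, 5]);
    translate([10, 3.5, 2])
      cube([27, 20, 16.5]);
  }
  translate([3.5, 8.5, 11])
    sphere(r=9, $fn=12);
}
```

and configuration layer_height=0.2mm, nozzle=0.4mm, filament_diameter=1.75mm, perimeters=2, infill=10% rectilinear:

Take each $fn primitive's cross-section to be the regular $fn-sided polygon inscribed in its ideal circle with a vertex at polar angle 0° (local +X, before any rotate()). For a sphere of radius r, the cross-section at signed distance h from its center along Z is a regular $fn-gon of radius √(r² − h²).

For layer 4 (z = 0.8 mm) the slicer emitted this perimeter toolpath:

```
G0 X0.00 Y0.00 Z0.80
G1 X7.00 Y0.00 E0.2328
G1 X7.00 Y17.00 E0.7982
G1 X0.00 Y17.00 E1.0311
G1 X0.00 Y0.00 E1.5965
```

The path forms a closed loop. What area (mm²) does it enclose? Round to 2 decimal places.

119.00 mm²

Apply the shoelace formula to the sequence of (X, Y) vertices; enclosed area = 119.00 mm².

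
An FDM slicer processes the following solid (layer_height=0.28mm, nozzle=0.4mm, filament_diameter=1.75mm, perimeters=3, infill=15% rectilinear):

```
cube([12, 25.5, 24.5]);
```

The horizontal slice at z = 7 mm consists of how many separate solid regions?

1

At z = 7 mm: the cube is present — its section is the full 12×25.5 rectangle. The result has 1 disconnected region.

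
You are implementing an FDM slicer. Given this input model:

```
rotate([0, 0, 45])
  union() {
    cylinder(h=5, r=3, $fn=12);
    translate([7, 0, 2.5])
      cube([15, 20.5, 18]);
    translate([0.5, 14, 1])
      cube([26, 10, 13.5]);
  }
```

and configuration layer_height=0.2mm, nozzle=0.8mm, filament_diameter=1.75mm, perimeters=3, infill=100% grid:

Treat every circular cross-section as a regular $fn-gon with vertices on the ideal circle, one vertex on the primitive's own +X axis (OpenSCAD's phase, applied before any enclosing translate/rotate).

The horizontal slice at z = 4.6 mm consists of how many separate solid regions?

2

At z = 4.6 mm: the r=3 cylinder gives a regular 12-gon of circumradius 3 (constant along its height); the 15×20.5 cube at (7, 0) contributes its full rectangle; the 26×10 cube at (0.5, 14) contributes its full rectangle; Taking the union: the regions partially overlap (shared area 97.50 mm²), so overlapping operands fuse into one piece — 2 connected regions; (rotated 45° about Z; rotation is an isometry so areas/perimeters/island counts are preserved). The result has 2 disconnected regions.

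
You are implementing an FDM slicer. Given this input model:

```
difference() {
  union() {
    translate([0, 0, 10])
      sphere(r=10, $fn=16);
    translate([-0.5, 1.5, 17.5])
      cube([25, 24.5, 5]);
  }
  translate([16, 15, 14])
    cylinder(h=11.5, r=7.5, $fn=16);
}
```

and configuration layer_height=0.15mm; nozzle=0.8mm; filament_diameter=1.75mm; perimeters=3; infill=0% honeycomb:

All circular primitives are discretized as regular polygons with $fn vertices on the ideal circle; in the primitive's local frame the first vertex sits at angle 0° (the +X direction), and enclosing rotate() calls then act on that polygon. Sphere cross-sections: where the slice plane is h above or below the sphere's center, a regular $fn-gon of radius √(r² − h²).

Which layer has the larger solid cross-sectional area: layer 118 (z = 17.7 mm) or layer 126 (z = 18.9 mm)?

Layer 118 (z = 17.7): the r=10 sphere contributes a regular 16-gon of circumradius √(10²−7.7²) = 6.380 (area = (16/2)·6.380²·sin(360°/16) = 124.63 mm²); the cube at (-0.5, 1.5) (footprint 25×24.5) is included at this height (area 612.50 mm²); Merging all regions: the regions partially overlap — summed areas 737.13 mm² minus the doubly-counted overlap 24.23 mm² gives 712.91 mm² — area = 712.91 mm²; the cylinder at (16, 15): section is a regular 16-gon, circumradius r=7.5 (area = (16/2)·7.500²·sin(360°/16) = 172.21 mm²); Subtracting the remaining from the first: starting from that combined region (712.91 mm²), the r=7.5 cylinder at (16, 15) lies wholly inside it (removes its full 172.21 mm² and its 46.82 mm outline becomes a hole wall) — area = 540.70 mm². So its area = 540.70 mm². Layer 126 (z = 18.9): the r=10 sphere slices to a regular 16-gon of circumradius 4.560 (√(r²−h²) with h=8.9 from center) (area = (16/2)·4.560²·sin(360°/16) = 63.65 mm²); the cube at (-0.5, 1.5) (footprint 25×24.5) is included at this height (area 612.50 mm²); Merging all regions: the regions partially overlap — summed areas 676.15 mm² minus the doubly-counted overlap 10.80 mm² gives 665.35 mm² — area = 665.35 mm²; the cylinder at (16, 15): section is a regular 16-gon, circumradius r=7.5 (area = (16/2)·7.500²·sin(360°/16) = 172.21 mm²); Subtracting the remaining from the first: starting from that combined region (665.35 mm²), the r=7.5 cylinder at (16, 15) lies wholly inside it (removes its full 172.21 mm² and its 46.82 mm outline becomes a hole wall) — area = 493.14 mm². So its area = 493.14 mm². Layer 118 is larger (540.70 vs 493.14 mm²).

layer 118 (z = 17.7 mm)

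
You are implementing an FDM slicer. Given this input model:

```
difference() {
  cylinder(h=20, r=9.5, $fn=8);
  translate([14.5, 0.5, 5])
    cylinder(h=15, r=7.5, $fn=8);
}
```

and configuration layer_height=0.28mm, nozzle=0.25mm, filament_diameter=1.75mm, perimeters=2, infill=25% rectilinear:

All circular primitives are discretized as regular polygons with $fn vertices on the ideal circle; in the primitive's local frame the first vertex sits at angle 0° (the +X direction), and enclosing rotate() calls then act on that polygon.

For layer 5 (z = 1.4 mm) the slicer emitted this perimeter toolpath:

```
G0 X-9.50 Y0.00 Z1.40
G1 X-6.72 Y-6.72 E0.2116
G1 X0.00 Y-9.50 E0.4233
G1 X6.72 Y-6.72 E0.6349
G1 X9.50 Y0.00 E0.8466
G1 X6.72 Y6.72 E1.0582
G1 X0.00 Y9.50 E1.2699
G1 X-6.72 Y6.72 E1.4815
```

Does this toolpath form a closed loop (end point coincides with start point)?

no

Start point (G0): (-9.50, 0.00). End point (last G1): the path does not return to the start — open.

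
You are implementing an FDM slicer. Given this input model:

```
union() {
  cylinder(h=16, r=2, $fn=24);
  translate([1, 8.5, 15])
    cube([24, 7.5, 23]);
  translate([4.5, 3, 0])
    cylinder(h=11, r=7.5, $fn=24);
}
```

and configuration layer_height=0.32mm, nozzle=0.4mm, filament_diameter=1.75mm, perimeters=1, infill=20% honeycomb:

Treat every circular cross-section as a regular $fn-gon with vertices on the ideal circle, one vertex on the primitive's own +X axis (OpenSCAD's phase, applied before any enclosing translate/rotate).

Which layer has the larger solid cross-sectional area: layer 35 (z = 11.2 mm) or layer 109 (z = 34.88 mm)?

Layer 35 (z = 11.2): the r=2 cylinder contributes a regular 24-gon of circumradius 2 (area = (24/2)·2.000²·sin(360°/24) = 12.42 mm²); the cube at (1, 8.5) is not intersected at this z (z outside [15, 38]); the cylinder at (4.5, 3) is not intersected at this z (z outside [0, 11]); Merging all regions: only the r=2 cylinder is present, so the union is just that shape — area = 12.42 mm². So its area = 12.42 mm². Layer 109 (z = 34.88): the cylinder is not intersected at this z (z outside [0, 16]); the cube at (1, 8.5) (footprint 24×7.5) is included at this height (area 180.00 mm²); the cylinder at (4.5, 3) is absent (z outside [0, 11]); Taking the union: only the 24×7.5 cube at (1, 8.5) is present, so the union is just that shape — area = 180.00 mm². So its area = 180.00 mm². Layer 109 is larger (180.00 vs 12.42 mm²).

layer 109 (z = 34.88 mm)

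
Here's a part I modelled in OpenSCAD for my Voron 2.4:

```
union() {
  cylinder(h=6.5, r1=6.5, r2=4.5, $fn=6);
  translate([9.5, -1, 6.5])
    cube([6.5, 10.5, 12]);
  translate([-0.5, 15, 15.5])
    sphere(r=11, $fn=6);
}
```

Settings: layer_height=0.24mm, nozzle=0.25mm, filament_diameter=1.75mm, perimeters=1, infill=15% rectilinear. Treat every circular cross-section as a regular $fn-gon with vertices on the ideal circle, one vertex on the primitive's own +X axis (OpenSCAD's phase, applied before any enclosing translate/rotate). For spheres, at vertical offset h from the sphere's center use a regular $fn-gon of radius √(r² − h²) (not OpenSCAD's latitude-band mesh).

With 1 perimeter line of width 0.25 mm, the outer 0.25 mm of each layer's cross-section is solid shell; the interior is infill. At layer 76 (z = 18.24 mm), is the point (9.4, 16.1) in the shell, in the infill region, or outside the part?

At z = 18.24 mm: the cone is not intersected at this z (z outside [0, 6.5]); the cube at (9.5, -1) is present — its section is the full 6.5×10.5 rectangle; the sphere at (-0.5, 15): section is a regular 6-gon, circumradius = √(r²−h²) = √(11²−2.74²) = 10.653; Combining (union): the 2 present regions are separate (no shared area or edge), so areas and boundary lengths simply add and each stays a separate island — 2 connected regions. Overall, the cross-section has 2 separate islands. The nearest boundary edge runs (4.83, 24.23)→(10.15, 15.00); distance from the point to it = 0.10 mm. (Shell/infill is judged within the island containing the point — the largest one.) The point is inside the cross-section, 0.10 mm from the nearest boundary — within the 0.25 mm shell band (1 × 0.25).

shell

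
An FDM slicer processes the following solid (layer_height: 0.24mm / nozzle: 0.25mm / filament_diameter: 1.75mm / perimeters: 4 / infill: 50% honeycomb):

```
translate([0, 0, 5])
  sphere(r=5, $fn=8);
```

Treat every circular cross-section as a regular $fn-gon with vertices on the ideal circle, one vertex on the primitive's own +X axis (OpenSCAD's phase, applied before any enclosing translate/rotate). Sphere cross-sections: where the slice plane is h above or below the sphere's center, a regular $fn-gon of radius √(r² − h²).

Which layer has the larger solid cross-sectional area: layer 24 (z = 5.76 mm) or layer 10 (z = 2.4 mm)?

layer 24 (z = 5.76 mm)

Layer 24 (z = 5.76): the r=5 sphere contributes a regular 8-gon of circumradius √(5²−0.76²) = 4.942 (area = (8/2)·4.942²·sin(360°/8) = 69.08 mm²). So its area = 69.08 mm². Layer 10 (z = 2.4): the r=5 sphere contributes a regular 8-gon of circumradius √(5²−2.6²) = 4.271 (area = (8/2)·4.271²·sin(360°/8) = 51.59 mm²). So its area = 51.59 mm². Layer 24 is larger (69.08 vs 51.59 mm²).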